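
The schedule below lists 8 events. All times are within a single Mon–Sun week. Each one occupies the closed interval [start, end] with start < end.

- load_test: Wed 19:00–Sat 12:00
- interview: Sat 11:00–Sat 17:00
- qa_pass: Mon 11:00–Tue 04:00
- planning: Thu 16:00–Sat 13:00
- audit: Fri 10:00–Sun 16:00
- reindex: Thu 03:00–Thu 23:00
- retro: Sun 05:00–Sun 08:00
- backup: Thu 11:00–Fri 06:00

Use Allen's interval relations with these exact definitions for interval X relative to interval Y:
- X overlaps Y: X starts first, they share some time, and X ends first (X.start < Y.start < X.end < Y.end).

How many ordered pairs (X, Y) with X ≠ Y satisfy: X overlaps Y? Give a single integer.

Checking all 56 ordered pairs for relation 'overlaps'; matching pairs in alphabetical order:
(backup, planning): backup overlaps planning ✓
(load_test, audit): load_test overlaps audit ✓
(load_test, interview): load_test overlaps interview ✓
(load_test, planning): load_test overlaps planning ✓
(planning, audit): planning overlaps audit ✓
(planning, interview): planning overlaps interview ✓
(reindex, backup): reindex overlaps backup ✓
(reindex, planning): reindex overlaps planning ✓
Count: 8.

8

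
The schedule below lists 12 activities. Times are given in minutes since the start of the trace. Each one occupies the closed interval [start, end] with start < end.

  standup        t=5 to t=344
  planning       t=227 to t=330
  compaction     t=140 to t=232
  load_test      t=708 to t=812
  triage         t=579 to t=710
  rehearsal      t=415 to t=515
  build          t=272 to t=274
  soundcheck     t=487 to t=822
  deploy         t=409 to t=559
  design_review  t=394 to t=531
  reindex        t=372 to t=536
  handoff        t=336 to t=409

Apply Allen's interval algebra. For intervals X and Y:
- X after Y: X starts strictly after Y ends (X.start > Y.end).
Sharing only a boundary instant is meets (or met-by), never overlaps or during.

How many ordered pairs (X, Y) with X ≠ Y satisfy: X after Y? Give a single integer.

44

Checking all 132 ordered pairs for relation 'after'; matching pairs in alphabetical order:
(build, compaction): build after compaction ✓
(deploy, build): deploy after build ✓
(deploy, compaction): deploy after compaction ✓
(deploy, planning): deploy after planning ✓
(deploy, standup): deploy after standup ✓
(design_review, build): design_review after build ✓
(design_review, compaction): design_review after compaction ✓
(design_review, planning): design_review after planning ✓
(design_review, standup): design_review after standup ✓
(handoff, build): handoff after build ✓
(handoff, compaction): handoff after compaction ✓
(handoff, planning): handoff after planning ✓
(load_test, build): load_test after build ✓
(load_test, compaction): load_test after compaction ✓
(load_test, deploy): load_test after deploy ✓
(load_test, design_review): load_test after design_review ✓
(load_test, handoff): load_test after handoff ✓
(load_test, planning): load_test after planning ✓
(load_test, rehearsal): load_test after rehearsal ✓
(load_test, reindex): load_test after reindex ✓
(load_test, standup): load_test after standup ✓
(rehearsal, build): rehearsal after build ✓
(rehearsal, compaction): rehearsal after compaction ✓
(rehearsal, handoff): rehearsal after handoff ✓
... plus 20 further pairs not listed.
Count: 44.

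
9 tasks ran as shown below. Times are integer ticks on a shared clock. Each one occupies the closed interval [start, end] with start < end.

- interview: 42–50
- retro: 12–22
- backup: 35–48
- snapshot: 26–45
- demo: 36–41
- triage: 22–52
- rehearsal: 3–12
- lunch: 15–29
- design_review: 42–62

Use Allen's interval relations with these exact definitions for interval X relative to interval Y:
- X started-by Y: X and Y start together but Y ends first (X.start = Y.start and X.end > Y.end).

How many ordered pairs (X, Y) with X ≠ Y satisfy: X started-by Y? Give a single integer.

1

Checking all 72 ordered pairs for relation 'started-by'; matching pairs in alphabetical order:
(design_review, interview): design_review started-by interview ✓
Count: 1.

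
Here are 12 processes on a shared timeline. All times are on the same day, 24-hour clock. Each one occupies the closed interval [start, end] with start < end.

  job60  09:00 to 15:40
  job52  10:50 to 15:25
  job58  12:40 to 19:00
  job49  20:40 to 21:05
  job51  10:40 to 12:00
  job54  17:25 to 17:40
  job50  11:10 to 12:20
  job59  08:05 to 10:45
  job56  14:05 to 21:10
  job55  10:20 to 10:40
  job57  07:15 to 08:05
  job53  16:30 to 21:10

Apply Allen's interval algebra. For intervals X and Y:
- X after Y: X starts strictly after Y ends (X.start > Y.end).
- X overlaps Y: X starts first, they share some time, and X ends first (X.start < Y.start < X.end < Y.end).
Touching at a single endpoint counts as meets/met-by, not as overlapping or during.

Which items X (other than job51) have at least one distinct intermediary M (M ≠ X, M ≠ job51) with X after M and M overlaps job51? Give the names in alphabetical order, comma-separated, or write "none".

job49, job50, job52, job53, job54, job56, job58

Target job51 = [10:40, 12:00].
Intermediaries M with M overlaps job51: job59.
Via job59 — items with X after job59: job49, job50, job52, job53, job54, job56, job58.
Union: job49, job50, job52, job53, job54, job56, job58.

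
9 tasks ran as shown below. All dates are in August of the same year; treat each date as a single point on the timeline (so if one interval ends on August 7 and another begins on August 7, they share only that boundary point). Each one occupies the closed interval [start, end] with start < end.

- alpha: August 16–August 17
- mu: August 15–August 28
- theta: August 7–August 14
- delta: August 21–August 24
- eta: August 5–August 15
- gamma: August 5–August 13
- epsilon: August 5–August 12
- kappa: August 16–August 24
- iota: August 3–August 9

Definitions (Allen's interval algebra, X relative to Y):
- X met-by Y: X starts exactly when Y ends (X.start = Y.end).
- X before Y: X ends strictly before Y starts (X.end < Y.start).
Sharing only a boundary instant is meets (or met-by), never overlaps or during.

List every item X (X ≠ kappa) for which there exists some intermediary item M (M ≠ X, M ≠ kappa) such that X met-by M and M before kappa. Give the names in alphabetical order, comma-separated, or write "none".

mu

Target kappa = [August 16, August 24].
Intermediaries M with M before kappa: epsilon, eta, gamma, iota, theta.
Via epsilon — items with X met-by epsilon: none.
Via eta — items with X met-by eta: mu.
Via gamma — items with X met-by gamma: none.
Via iota — items with X met-by iota: none.
Via theta — items with X met-by theta: none.
Union: mu.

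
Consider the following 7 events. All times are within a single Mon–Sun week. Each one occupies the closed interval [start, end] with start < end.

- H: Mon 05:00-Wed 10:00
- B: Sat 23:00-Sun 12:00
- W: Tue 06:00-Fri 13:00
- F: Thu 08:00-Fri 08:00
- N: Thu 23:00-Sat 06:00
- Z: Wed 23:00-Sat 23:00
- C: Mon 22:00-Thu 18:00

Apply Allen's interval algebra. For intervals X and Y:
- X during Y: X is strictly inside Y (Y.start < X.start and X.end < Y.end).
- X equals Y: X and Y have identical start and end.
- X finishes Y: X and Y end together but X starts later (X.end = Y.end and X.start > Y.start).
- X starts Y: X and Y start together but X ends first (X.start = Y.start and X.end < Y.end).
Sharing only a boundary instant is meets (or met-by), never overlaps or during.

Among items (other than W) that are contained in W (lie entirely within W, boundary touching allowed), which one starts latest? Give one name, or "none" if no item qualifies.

F

Target W = [Tue 06:00, Fri 13:00].
B [Sat 23:00, Sun 12:00] → after → excluded.
C [Mon 22:00, Thu 18:00] → overlaps → excluded.
F [Thu 08:00, Fri 08:00] → during → candidate.
H [Mon 05:00, Wed 10:00] → overlaps → excluded.
N [Thu 23:00, Sat 06:00] → overlapped-by → excluded.
Z [Wed 23:00, Sat 23:00] → overlapped-by → excluded.
Among candidates, latest start is Thu 08:00 → F.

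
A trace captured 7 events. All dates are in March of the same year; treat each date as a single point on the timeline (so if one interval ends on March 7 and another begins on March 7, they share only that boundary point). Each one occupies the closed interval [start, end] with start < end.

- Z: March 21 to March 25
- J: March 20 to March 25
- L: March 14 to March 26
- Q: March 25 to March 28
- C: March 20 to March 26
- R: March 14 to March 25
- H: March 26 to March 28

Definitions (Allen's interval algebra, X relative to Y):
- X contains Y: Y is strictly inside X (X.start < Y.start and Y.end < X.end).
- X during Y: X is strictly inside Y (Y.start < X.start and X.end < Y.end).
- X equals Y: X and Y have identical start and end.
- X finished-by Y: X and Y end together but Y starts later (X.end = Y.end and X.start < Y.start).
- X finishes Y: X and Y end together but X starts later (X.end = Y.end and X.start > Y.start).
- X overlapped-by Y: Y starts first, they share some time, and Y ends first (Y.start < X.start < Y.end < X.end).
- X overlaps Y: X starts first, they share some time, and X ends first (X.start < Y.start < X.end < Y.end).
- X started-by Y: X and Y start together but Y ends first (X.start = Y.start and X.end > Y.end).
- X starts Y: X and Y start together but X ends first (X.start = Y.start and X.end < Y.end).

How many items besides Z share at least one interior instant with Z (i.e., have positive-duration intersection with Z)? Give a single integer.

4

Target Z = [March 21, March 25].
C [March 20, March 26] → contains → counts.
H [March 26, March 28] → after → no.
J [March 20, March 25] → finished-by → counts.
L [March 14, March 26] → contains → counts.
Q [March 25, March 28] → met-by → no.
R [March 14, March 25] → finished-by → counts.
Total: 4.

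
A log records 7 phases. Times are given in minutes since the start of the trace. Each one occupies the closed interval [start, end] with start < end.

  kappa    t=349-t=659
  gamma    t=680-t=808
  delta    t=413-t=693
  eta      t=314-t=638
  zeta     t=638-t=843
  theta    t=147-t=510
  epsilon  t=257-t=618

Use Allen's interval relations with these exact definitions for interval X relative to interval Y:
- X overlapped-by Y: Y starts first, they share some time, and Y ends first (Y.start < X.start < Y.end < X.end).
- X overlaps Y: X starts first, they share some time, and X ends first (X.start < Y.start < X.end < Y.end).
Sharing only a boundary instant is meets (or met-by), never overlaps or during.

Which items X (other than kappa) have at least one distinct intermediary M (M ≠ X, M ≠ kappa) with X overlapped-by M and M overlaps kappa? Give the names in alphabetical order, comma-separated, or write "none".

Target kappa = [t=349, t=659].
Intermediaries M with M overlaps kappa: epsilon, eta, theta.
Via epsilon — items with X overlapped-by epsilon: delta, eta.
Via eta — items with X overlapped-by eta: delta.
Via theta — items with X overlapped-by theta: delta, epsilon, eta.
Union: delta, epsilon, eta.

delta, epsilon, eta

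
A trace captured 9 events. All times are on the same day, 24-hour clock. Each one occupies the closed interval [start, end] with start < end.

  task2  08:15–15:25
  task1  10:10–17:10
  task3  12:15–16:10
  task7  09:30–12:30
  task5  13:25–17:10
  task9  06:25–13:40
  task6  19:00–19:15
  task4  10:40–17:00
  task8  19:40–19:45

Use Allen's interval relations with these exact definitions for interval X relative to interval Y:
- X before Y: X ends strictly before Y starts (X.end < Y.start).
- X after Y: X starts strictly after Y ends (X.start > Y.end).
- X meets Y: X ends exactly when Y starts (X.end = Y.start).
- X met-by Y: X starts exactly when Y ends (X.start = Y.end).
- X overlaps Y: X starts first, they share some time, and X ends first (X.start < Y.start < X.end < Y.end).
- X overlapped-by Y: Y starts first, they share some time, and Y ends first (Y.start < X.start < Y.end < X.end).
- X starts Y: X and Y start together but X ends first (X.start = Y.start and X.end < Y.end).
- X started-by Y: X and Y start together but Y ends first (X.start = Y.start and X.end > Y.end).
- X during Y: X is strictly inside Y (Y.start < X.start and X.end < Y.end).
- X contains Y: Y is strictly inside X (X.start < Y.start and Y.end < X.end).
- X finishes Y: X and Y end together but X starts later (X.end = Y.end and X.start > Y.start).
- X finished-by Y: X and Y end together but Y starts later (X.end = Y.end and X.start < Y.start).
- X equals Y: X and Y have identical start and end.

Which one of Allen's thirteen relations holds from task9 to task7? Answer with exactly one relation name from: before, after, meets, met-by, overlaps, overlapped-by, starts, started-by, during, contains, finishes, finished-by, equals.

task9 = [06:25, 13:40]; task7 = [09:30, 12:30].
Compare endpoints: task9.start < task7.start, task9.start < task7.end, task9.end > task7.start, task9.end > task7.end.
That pattern is 'contains'.

contains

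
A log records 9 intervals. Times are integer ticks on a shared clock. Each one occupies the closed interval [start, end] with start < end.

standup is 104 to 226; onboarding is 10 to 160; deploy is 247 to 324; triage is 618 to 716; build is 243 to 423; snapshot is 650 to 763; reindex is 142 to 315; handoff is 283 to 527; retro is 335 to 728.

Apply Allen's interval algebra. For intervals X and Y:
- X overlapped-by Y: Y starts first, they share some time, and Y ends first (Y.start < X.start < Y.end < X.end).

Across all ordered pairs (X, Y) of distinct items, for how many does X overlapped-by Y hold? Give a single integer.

12

Checking all 72 ordered pairs for relation 'overlapped-by'; matching pairs in alphabetical order:
(build, reindex): build overlapped-by reindex ✓
(deploy, reindex): deploy overlapped-by reindex ✓
(handoff, build): handoff overlapped-by build ✓
(handoff, deploy): handoff overlapped-by deploy ✓
(handoff, reindex): handoff overlapped-by reindex ✓
(reindex, onboarding): reindex overlapped-by onboarding ✓
(reindex, standup): reindex overlapped-by standup ✓
(retro, build): retro overlapped-by build ✓
(retro, handoff): retro overlapped-by handoff ✓
(snapshot, retro): snapshot overlapped-by retro ✓
(snapshot, triage): snapshot overlapped-by triage ✓
(standup, onboarding): standup overlapped-by onboarding ✓
Count: 12.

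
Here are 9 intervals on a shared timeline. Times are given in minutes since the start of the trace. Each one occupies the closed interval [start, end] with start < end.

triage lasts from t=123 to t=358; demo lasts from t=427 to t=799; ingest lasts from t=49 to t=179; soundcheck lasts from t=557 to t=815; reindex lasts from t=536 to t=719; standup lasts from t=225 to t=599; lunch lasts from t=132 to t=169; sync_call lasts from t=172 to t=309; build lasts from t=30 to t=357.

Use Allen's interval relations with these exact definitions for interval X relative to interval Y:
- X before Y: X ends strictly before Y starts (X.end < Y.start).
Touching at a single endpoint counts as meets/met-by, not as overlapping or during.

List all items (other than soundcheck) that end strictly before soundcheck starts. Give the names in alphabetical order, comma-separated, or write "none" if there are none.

Target soundcheck = [t=557, t=815].
build [t=30, t=357] → before → yes.
demo [t=427, t=799] → overlaps → no.
ingest [t=49, t=179] → before → yes.
lunch [t=132, t=169] → before → yes.
reindex [t=536, t=719] → overlaps → no.
standup [t=225, t=599] → overlaps → no.
sync_call [t=172, t=309] → before → yes.
triage [t=123, t=358] → before → yes.
Result: build, ingest, lunch, sync_call, triage.

build, ingest, lunch, sync_call, triage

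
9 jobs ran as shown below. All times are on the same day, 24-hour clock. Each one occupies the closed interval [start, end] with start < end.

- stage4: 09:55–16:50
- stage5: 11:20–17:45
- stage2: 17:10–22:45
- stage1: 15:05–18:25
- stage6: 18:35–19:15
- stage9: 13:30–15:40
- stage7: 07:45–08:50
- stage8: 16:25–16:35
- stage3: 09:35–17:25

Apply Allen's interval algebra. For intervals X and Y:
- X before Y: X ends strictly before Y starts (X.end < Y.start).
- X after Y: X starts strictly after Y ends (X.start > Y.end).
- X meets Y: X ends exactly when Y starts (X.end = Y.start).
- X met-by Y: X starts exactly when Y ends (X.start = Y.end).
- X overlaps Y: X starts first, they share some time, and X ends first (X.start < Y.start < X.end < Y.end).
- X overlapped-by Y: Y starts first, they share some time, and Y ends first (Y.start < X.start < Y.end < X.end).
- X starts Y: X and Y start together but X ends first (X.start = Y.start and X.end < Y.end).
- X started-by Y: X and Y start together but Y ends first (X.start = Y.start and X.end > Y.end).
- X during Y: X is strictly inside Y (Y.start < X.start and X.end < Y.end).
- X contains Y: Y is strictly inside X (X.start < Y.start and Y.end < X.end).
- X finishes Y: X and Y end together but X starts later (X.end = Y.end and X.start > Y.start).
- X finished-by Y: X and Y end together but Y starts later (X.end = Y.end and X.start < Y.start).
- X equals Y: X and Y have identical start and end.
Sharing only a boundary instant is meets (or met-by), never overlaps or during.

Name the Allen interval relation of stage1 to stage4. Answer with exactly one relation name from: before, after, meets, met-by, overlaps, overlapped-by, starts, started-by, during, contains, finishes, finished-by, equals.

overlapped-by

stage1 = [15:05, 18:25]; stage4 = [09:55, 16:50].
Compare endpoints: stage1.start > stage4.start, stage1.start < stage4.end, stage1.end > stage4.start, stage1.end > stage4.end.
That pattern is 'overlapped-by'.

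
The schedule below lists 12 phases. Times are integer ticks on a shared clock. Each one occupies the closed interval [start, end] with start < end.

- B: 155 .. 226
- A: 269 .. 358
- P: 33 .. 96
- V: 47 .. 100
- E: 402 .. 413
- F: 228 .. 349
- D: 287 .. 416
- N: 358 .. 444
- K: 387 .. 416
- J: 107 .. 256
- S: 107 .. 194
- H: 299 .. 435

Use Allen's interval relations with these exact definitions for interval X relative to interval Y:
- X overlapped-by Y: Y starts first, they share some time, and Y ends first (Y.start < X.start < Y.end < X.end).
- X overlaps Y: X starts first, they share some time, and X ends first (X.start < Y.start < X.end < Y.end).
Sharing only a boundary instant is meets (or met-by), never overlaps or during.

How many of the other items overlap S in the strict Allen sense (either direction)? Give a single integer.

Target S = [107, 194].
A [269, 358] → after → no.
B [155, 226] → overlapped-by → counts.
D [287, 416] → after → no.
E [402, 413] → after → no.
F [228, 349] → after → no.
H [299, 435] → after → no.
J [107, 256] → started-by → no.
K [387, 416] → after → no.
N [358, 444] → after → no.
P [33, 96] → before → no.
V [47, 100] → before → no.
Total: 1.

1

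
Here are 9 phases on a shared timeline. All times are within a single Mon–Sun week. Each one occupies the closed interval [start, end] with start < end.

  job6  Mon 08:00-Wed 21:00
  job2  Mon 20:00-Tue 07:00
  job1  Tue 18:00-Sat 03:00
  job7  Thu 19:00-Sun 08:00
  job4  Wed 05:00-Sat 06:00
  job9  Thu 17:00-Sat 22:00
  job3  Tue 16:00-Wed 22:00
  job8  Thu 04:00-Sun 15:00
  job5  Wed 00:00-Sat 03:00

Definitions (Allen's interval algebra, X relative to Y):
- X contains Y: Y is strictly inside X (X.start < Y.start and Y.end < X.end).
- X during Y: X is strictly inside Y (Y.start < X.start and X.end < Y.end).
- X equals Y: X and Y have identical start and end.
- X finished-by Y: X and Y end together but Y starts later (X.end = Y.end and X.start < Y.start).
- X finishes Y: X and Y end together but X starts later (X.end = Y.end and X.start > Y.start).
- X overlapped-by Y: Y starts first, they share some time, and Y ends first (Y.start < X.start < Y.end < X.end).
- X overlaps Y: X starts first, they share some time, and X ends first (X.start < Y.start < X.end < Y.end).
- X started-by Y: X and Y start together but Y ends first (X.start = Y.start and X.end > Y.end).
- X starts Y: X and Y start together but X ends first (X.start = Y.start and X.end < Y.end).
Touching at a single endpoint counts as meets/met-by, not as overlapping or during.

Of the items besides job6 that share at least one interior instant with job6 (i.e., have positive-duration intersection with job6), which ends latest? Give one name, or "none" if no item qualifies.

Target job6 = [Mon 08:00, Wed 21:00].
job1 [Tue 18:00, Sat 03:00] → overlapped-by → candidate.
job2 [Mon 20:00, Tue 07:00] → during → candidate.
job3 [Tue 16:00, Wed 22:00] → overlapped-by → candidate.
job4 [Wed 05:00, Sat 06:00] → overlapped-by → candidate.
job5 [Wed 00:00, Sat 03:00] → overlapped-by → candidate.
job7 [Thu 19:00, Sun 08:00] → after → excluded.
job8 [Thu 04:00, Sun 15:00] → after → excluded.
job9 [Thu 17:00, Sat 22:00] → after → excluded.
Among candidates, latest end is Sat 06:00 → job4.

job4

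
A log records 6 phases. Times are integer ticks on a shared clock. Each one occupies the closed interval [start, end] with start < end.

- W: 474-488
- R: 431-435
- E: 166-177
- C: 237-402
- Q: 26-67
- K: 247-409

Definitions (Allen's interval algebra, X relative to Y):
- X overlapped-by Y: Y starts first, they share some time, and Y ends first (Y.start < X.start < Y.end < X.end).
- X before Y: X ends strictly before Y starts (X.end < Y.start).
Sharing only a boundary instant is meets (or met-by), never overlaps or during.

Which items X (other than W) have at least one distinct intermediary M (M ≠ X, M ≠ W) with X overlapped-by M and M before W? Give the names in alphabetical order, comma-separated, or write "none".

K

Target W = [474, 488].
Intermediaries M with M before W: C, E, K, Q, R.
Via C — items with X overlapped-by C: K.
Via E — items with X overlapped-by E: none.
Via K — items with X overlapped-by K: none.
Via Q — items with X overlapped-by Q: none.
Via R — items with X overlapped-by R: none.
Union: K.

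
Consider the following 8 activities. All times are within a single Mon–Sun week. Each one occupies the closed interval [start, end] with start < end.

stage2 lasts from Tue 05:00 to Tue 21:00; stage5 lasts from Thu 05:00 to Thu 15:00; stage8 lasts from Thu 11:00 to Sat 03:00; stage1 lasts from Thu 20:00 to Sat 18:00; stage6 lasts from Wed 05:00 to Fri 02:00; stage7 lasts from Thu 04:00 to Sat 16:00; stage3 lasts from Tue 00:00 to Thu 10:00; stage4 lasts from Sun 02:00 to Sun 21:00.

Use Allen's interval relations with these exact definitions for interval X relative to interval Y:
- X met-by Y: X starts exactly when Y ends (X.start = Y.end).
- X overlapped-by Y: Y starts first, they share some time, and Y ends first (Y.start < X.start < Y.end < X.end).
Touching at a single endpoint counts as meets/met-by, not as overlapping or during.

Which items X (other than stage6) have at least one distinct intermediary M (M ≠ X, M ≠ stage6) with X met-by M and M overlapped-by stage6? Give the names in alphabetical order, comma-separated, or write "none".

Target stage6 = [Wed 05:00, Fri 02:00].
Intermediaries M with M overlapped-by stage6: stage1, stage7, stage8.
Via stage1 — items with X met-by stage1: none.
Via stage7 — items with X met-by stage7: none.
Via stage8 — items with X met-by stage8: none.
Union: none.

none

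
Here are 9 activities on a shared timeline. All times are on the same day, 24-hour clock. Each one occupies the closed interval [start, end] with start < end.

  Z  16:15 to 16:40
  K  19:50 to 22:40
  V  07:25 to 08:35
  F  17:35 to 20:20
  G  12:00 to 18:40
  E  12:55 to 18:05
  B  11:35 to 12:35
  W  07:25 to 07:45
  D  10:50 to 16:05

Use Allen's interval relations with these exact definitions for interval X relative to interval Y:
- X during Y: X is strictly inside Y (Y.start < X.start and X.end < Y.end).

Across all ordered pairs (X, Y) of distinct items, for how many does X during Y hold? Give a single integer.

Checking all 72 ordered pairs for relation 'during'; matching pairs in alphabetical order:
(B, D): B during D ✓
(E, G): E during G ✓
(Z, E): Z during E ✓
(Z, G): Z during G ✓
Count: 4.

4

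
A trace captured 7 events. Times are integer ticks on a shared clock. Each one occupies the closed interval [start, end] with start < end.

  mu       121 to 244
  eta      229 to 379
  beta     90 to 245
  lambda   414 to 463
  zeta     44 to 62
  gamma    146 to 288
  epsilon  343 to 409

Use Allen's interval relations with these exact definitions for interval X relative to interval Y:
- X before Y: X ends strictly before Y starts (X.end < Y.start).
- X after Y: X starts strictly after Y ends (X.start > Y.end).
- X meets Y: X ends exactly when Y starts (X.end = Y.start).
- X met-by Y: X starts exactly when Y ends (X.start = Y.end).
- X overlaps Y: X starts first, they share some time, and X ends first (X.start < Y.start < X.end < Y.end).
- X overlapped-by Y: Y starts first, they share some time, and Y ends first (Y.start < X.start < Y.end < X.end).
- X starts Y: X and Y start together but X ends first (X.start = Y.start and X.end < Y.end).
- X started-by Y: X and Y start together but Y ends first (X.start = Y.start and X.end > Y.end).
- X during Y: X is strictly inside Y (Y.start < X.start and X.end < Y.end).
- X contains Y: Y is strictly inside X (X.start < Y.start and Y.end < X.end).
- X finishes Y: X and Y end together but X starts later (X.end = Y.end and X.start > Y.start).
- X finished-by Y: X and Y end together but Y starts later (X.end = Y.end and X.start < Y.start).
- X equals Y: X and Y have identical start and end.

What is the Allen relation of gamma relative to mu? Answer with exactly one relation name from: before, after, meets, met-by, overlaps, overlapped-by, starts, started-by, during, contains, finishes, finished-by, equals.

gamma = [146, 288]; mu = [121, 244].
Compare endpoints: gamma.start > mu.start, gamma.start < mu.end, gamma.end > mu.start, gamma.end > mu.end.
That pattern is 'overlapped-by'.

overlapped-by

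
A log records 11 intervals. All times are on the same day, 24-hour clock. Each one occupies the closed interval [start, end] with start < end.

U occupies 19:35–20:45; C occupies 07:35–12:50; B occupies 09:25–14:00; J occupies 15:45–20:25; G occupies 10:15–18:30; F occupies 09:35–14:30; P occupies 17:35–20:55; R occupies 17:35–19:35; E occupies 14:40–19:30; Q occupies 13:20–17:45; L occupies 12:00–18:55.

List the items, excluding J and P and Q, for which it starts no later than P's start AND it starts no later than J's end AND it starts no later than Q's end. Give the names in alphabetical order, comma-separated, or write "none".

B, C, E, F, G, L, R

Conditions: its start is no later than P's start (X.start <= 17:35) AND its start is no later than J's end (X.start <= 20:25) AND its start is no later than Q's end (X.start <= 17:45).
B: start 09:25 <= 17:35? ✓; start 09:25 <= 20:25? ✓; start 09:25 <= 17:45? ✓ → yes.
C: start 07:35 <= 17:35? ✓; start 07:35 <= 20:25? ✓; start 07:35 <= 17:45? ✓ → yes.
E: start 14:40 <= 17:35? ✓; start 14:40 <= 20:25? ✓; start 14:40 <= 17:45? ✓ → yes.
F: start 09:35 <= 17:35? ✓; start 09:35 <= 20:25? ✓; start 09:35 <= 17:45? ✓ → yes.
G: start 10:15 <= 17:35? ✓; start 10:15 <= 20:25? ✓; start 10:15 <= 17:45? ✓ → yes.
L: start 12:00 <= 17:35? ✓; start 12:00 <= 20:25? ✓; start 12:00 <= 17:45? ✓ → yes.
R: start 17:35 <= 17:35? ✓; start 17:35 <= 20:25? ✓; start 17:35 <= 17:45? ✓ → yes.
U: start 19:35 <= 17:35? ✗; start 19:35 <= 20:25? ✓; start 19:35 <= 17:45? ✗ → no.
Result: B, C, E, F, G, L, R.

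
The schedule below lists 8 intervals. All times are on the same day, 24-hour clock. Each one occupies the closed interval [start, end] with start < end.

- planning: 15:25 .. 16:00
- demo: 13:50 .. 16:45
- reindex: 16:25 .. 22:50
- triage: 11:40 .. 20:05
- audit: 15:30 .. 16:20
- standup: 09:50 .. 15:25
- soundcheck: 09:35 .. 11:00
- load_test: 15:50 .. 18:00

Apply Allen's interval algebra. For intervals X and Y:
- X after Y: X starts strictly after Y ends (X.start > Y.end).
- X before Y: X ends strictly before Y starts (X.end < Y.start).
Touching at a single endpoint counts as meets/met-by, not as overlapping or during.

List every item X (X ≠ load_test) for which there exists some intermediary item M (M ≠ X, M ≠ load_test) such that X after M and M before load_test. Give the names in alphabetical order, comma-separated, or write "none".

audit, demo, planning, reindex, triage

Target load_test = [15:50, 18:00].
Intermediaries M with M before load_test: soundcheck, standup.
Via soundcheck — items with X after soundcheck: audit, demo, planning, reindex, triage.
Via standup — items with X after standup: audit, reindex.
Union: audit, demo, planning, reindex, triage.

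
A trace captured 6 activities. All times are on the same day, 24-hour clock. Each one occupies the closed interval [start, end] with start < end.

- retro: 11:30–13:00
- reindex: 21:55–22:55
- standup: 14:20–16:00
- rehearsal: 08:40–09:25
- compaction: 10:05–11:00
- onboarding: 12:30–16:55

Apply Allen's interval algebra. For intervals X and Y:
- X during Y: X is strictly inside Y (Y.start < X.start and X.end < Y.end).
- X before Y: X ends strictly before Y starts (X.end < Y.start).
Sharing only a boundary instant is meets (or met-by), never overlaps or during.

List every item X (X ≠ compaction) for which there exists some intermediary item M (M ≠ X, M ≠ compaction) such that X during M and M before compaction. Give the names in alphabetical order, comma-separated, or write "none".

Target compaction = [10:05, 11:00].
Intermediaries M with M before compaction: rehearsal.
Via rehearsal — items with X during rehearsal: none.
Union: none.

none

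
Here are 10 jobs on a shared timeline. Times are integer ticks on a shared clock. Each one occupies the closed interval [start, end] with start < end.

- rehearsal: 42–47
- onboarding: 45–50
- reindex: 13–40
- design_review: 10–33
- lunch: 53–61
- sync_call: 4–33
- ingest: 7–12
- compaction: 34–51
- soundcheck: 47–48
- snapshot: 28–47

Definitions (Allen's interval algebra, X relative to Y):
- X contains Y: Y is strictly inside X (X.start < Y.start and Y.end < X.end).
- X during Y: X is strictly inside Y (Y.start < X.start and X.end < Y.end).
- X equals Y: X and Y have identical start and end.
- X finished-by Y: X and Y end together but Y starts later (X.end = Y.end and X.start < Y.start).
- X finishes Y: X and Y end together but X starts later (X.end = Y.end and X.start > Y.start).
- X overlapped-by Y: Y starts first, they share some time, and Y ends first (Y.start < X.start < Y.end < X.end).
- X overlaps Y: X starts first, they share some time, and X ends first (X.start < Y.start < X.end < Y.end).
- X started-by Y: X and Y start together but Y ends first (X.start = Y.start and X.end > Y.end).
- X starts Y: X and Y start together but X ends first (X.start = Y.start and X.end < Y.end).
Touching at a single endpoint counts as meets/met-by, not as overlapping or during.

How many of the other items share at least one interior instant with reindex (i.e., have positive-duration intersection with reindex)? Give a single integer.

Target reindex = [13, 40].
compaction [34, 51] → overlapped-by → counts.
design_review [10, 33] → overlaps → counts.
ingest [7, 12] → before → no.
lunch [53, 61] → after → no.
onboarding [45, 50] → after → no.
rehearsal [42, 47] → after → no.
snapshot [28, 47] → overlapped-by → counts.
soundcheck [47, 48] → after → no.
sync_call [4, 33] → overlaps → counts.
Total: 4.

4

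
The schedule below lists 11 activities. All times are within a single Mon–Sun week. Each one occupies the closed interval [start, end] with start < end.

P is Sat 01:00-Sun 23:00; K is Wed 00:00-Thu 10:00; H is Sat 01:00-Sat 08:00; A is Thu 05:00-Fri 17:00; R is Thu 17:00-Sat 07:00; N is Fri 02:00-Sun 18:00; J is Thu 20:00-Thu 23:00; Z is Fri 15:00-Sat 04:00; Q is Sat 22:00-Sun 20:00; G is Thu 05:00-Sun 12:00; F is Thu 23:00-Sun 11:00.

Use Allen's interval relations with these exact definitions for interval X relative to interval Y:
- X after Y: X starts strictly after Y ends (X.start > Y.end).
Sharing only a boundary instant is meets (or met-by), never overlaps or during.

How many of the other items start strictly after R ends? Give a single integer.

Target R = [Thu 17:00, Sat 07:00].
A [Thu 05:00, Fri 17:00] → overlaps → no.
F [Thu 23:00, Sun 11:00] → overlapped-by → no.
G [Thu 05:00, Sun 12:00] → contains → no.
H [Sat 01:00, Sat 08:00] → overlapped-by → no.
J [Thu 20:00, Thu 23:00] → during → no.
K [Wed 00:00, Thu 10:00] → before → no.
N [Fri 02:00, Sun 18:00] → overlapped-by → no.
P [Sat 01:00, Sun 23:00] → overlapped-by → no.
Q [Sat 22:00, Sun 20:00] → after → counts.
Z [Fri 15:00, Sat 04:00] → during → no.
Total: 1.

1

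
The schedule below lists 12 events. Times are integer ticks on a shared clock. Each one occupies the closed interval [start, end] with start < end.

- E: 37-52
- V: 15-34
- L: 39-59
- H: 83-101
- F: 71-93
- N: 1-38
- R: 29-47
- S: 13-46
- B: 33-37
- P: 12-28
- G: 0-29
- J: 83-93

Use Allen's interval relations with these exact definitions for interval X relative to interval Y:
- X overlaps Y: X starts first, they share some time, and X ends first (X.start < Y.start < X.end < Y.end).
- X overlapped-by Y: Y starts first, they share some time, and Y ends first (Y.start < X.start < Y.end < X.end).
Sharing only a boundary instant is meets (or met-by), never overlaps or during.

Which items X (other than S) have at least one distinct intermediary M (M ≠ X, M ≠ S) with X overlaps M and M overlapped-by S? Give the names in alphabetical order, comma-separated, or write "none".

Target S = [13, 46].
Intermediaries M with M overlapped-by S: E, L, R.
Via E — items with X overlaps E: N, R.
Via L — items with X overlaps L: E, R.
Via R — items with X overlaps R: N, V.
Union: E, N, R, V.

E, N, R, V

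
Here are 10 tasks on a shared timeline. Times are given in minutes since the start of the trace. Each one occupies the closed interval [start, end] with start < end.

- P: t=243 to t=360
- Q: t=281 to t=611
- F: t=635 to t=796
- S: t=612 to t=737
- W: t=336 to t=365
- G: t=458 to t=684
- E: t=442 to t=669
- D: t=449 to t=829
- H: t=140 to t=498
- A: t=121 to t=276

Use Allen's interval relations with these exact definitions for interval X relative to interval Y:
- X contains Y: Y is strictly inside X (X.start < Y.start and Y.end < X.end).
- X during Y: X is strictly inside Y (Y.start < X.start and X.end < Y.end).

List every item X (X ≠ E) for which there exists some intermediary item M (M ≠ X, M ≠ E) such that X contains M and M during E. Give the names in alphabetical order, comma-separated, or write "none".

none

Target E = [t=442, t=669].
Intermediaries M with M during E: none.
Union: none.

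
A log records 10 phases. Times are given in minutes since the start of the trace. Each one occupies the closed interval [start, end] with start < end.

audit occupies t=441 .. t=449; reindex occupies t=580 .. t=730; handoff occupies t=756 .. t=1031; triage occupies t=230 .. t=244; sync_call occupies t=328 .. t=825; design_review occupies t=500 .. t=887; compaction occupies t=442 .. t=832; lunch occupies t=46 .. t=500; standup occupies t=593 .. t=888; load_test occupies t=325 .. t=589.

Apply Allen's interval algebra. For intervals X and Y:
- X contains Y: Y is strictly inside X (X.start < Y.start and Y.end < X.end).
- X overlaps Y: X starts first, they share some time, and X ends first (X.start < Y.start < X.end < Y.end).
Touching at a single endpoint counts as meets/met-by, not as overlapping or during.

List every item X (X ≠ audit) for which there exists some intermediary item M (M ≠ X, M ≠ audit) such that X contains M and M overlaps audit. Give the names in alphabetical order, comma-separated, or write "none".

none

Target audit = [t=441, t=449].
Intermediaries M with M overlaps audit: none.
Union: none.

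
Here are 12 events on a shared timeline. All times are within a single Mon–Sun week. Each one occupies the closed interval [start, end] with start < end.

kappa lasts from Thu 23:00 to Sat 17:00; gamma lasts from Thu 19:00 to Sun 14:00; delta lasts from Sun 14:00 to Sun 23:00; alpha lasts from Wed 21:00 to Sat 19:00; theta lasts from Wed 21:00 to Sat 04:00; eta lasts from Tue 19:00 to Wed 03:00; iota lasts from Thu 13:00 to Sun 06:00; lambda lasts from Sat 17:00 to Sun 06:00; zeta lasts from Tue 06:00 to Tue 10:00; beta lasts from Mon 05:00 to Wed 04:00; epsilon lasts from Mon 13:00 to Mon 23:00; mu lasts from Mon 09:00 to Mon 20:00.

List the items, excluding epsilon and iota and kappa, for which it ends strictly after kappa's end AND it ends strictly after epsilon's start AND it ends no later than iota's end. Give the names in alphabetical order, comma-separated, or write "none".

alpha, lambda

Conditions: its end is strictly after kappa's end (X.end > Sat 17:00) AND its end is strictly after epsilon's start (X.end > Mon 13:00) AND its end is no later than iota's end (X.end <= Sun 06:00).
alpha: end Sat 19:00 > Sat 17:00? ✓; end Sat 19:00 > Mon 13:00? ✓; end Sat 19:00 <= Sun 06:00? ✓ → yes.
beta: end Wed 04:00 > Sat 17:00? ✗; end Wed 04:00 > Mon 13:00? ✓; end Wed 04:00 <= Sun 06:00? ✓ → no.
delta: end Sun 23:00 > Sat 17:00? ✓; end Sun 23:00 > Mon 13:00? ✓; end Sun 23:00 <= Sun 06:00? ✗ → no.
eta: end Wed 03:00 > Sat 17:00? ✗; end Wed 03:00 > Mon 13:00? ✓; end Wed 03:00 <= Sun 06:00? ✓ → no.
gamma: end Sun 14:00 > Sat 17:00? ✓; end Sun 14:00 > Mon 13:00? ✓; end Sun 14:00 <= Sun 06:00? ✗ → no.
lambda: end Sun 06:00 > Sat 17:00? ✓; end Sun 06:00 > Mon 13:00? ✓; end Sun 06:00 <= Sun 06:00? ✓ → yes.
mu: end Mon 20:00 > Sat 17:00? ✗; end Mon 20:00 > Mon 13:00? ✓; end Mon 20:00 <= Sun 06:00? ✓ → no.
theta: end Sat 04:00 > Sat 17:00? ✗; end Sat 04:00 > Mon 13:00? ✓; end Sat 04:00 <= Sun 06:00? ✓ → no.
zeta: end Tue 10:00 > Sat 17:00? ✗; end Tue 10:00 > Mon 13:00? ✓; end Tue 10:00 <= Sun 06:00? ✓ → no.
Result: alpha, lambda.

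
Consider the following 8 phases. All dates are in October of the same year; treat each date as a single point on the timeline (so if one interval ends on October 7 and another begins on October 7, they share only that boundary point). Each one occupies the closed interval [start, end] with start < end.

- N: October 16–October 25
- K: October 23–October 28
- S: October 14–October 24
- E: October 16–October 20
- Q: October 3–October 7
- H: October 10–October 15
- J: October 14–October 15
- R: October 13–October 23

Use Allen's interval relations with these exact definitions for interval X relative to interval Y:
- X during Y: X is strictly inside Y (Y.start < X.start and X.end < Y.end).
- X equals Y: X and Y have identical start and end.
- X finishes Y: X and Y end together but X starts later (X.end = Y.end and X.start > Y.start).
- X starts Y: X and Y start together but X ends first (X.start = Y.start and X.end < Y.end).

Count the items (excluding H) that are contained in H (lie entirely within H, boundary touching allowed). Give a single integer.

1

Target H = [October 10, October 15].
E [October 16, October 20] → after → no.
J [October 14, October 15] → finishes → counts.
K [October 23, October 28] → after → no.
N [October 16, October 25] → after → no.
Q [October 3, October 7] → before → no.
R [October 13, October 23] → overlapped-by → no.
S [October 14, October 24] → overlapped-by → no.
Total: 1.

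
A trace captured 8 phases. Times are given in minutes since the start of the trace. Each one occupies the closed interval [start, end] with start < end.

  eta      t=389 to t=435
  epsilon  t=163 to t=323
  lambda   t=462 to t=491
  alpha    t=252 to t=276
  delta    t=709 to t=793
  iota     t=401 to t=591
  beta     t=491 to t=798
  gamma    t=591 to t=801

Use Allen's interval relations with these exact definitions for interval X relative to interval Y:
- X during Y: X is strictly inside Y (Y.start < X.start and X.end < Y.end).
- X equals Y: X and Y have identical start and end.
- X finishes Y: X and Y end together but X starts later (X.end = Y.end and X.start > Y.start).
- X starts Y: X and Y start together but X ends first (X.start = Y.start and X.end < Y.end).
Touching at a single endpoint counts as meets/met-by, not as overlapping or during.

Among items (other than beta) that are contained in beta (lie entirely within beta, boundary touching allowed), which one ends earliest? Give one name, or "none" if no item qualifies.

delta

Target beta = [t=491, t=798].
alpha [t=252, t=276] → before → excluded.
delta [t=709, t=793] → during → candidate.
epsilon [t=163, t=323] → before → excluded.
eta [t=389, t=435] → before → excluded.
gamma [t=591, t=801] → overlapped-by → excluded.
iota [t=401, t=591] → overlaps → excluded.
lambda [t=462, t=491] → meets → excluded.
Among candidates, earliest end is t=793 → delta.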